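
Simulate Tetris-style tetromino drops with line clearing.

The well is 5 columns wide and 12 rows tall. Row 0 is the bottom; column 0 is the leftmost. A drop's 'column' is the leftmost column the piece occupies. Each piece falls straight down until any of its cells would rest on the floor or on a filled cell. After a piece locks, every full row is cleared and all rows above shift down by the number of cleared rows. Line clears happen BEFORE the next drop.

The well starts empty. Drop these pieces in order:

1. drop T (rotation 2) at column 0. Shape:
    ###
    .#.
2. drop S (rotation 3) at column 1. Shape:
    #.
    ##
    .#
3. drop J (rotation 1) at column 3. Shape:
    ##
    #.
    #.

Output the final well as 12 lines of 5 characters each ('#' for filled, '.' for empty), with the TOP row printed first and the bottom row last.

Drop 1: T rot2 at col 0 lands with bottom-row=0; cleared 0 line(s) (total 0); column heights now [2 2 2 0 0], max=2
Drop 2: S rot3 at col 1 lands with bottom-row=2; cleared 0 line(s) (total 0); column heights now [2 5 4 0 0], max=5
Drop 3: J rot1 at col 3 lands with bottom-row=0; cleared 0 line(s) (total 0); column heights now [2 5 4 3 3], max=5

Answer: .....
.....
.....
.....
.....
.....
.....
.#...
.##..
..###
####.
.#.#.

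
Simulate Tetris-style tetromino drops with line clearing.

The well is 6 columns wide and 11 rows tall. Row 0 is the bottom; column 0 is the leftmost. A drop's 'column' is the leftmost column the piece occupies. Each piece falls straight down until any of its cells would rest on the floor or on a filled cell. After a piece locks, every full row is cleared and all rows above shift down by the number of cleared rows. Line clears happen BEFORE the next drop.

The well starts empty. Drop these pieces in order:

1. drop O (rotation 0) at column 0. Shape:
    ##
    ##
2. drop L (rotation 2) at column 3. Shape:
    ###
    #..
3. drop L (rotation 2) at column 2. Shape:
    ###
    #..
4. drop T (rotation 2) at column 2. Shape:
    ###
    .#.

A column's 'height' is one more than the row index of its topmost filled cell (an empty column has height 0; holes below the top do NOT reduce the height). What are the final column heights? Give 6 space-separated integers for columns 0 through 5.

Answer: 1 1 4 4 4 0

Derivation:
Drop 1: O rot0 at col 0 lands with bottom-row=0; cleared 0 line(s) (total 0); column heights now [2 2 0 0 0 0], max=2
Drop 2: L rot2 at col 3 lands with bottom-row=0; cleared 0 line(s) (total 0); column heights now [2 2 0 2 2 2], max=2
Drop 3: L rot2 at col 2 lands with bottom-row=1; cleared 1 line(s) (total 1); column heights now [1 1 2 2 2 0], max=2
Drop 4: T rot2 at col 2 lands with bottom-row=2; cleared 0 line(s) (total 1); column heights now [1 1 4 4 4 0], max=4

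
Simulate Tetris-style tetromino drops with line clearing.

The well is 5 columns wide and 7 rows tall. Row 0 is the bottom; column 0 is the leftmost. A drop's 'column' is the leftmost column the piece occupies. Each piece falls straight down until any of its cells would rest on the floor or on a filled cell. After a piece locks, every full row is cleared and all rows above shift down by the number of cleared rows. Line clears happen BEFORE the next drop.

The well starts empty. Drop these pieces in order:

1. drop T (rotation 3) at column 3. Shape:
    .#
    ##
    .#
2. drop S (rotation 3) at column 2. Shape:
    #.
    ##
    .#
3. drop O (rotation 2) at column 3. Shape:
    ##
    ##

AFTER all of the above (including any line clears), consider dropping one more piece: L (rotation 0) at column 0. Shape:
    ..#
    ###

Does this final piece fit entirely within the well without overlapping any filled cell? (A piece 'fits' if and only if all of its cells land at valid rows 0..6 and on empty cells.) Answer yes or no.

Drop 1: T rot3 at col 3 lands with bottom-row=0; cleared 0 line(s) (total 0); column heights now [0 0 0 2 3], max=3
Drop 2: S rot3 at col 2 lands with bottom-row=2; cleared 0 line(s) (total 0); column heights now [0 0 5 4 3], max=5
Drop 3: O rot2 at col 3 lands with bottom-row=4; cleared 0 line(s) (total 0); column heights now [0 0 5 6 6], max=6
Test piece L rot0 at col 0 (width 3): heights before test = [0 0 5 6 6]; fits = True

Answer: yes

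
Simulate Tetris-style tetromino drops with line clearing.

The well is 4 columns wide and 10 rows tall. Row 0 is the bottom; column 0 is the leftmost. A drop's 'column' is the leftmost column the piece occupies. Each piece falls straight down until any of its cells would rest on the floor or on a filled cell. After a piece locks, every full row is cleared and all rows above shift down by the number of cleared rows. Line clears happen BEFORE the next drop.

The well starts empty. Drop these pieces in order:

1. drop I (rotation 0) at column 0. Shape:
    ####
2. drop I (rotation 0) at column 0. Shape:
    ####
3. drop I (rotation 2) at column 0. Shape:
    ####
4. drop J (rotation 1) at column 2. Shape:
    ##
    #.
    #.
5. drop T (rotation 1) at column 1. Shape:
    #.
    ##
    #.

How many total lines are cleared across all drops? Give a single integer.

Drop 1: I rot0 at col 0 lands with bottom-row=0; cleared 1 line(s) (total 1); column heights now [0 0 0 0], max=0
Drop 2: I rot0 at col 0 lands with bottom-row=0; cleared 1 line(s) (total 2); column heights now [0 0 0 0], max=0
Drop 3: I rot2 at col 0 lands with bottom-row=0; cleared 1 line(s) (total 3); column heights now [0 0 0 0], max=0
Drop 4: J rot1 at col 2 lands with bottom-row=0; cleared 0 line(s) (total 3); column heights now [0 0 3 3], max=3
Drop 5: T rot1 at col 1 lands with bottom-row=2; cleared 0 line(s) (total 3); column heights now [0 5 4 3], max=5

Answer: 3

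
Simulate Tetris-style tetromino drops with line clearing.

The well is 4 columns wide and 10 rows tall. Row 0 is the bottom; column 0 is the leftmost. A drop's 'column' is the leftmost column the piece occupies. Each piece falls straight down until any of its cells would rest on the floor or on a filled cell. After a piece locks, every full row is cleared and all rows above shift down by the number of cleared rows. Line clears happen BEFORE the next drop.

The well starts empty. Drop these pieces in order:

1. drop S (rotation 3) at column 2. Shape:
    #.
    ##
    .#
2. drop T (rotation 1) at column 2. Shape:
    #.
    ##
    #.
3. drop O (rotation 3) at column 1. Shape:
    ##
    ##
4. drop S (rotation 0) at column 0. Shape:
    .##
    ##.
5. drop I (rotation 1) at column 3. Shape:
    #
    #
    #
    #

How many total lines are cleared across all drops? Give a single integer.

Answer: 0

Derivation:
Drop 1: S rot3 at col 2 lands with bottom-row=0; cleared 0 line(s) (total 0); column heights now [0 0 3 2], max=3
Drop 2: T rot1 at col 2 lands with bottom-row=3; cleared 0 line(s) (total 0); column heights now [0 0 6 5], max=6
Drop 3: O rot3 at col 1 lands with bottom-row=6; cleared 0 line(s) (total 0); column heights now [0 8 8 5], max=8
Drop 4: S rot0 at col 0 lands with bottom-row=8; cleared 0 line(s) (total 0); column heights now [9 10 10 5], max=10
Drop 5: I rot1 at col 3 lands with bottom-row=5; cleared 0 line(s) (total 0); column heights now [9 10 10 9], max=10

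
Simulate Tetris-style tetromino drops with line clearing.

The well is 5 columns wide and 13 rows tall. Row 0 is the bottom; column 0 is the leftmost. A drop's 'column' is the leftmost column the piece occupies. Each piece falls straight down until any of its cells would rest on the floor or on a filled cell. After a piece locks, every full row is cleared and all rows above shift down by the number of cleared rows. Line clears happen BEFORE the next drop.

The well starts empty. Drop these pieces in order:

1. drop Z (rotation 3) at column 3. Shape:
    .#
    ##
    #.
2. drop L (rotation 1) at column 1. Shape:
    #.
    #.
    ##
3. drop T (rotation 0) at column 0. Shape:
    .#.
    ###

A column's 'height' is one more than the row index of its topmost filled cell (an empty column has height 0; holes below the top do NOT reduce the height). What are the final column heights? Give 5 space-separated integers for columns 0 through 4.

Answer: 4 5 4 2 3

Derivation:
Drop 1: Z rot3 at col 3 lands with bottom-row=0; cleared 0 line(s) (total 0); column heights now [0 0 0 2 3], max=3
Drop 2: L rot1 at col 1 lands with bottom-row=0; cleared 0 line(s) (total 0); column heights now [0 3 1 2 3], max=3
Drop 3: T rot0 at col 0 lands with bottom-row=3; cleared 0 line(s) (total 0); column heights now [4 5 4 2 3], max=5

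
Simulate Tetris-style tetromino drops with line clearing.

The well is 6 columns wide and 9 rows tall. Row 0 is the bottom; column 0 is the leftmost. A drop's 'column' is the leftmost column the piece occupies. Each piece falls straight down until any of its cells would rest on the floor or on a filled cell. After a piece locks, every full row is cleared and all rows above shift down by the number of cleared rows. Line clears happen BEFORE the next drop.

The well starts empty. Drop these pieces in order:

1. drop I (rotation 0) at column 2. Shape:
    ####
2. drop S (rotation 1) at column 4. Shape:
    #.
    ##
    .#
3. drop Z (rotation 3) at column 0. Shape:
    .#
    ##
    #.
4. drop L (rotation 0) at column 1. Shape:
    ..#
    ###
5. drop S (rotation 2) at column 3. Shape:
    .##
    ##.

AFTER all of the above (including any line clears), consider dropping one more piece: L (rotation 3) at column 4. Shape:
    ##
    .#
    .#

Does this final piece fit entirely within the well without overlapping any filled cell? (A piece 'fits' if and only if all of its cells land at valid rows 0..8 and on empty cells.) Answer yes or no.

Drop 1: I rot0 at col 2 lands with bottom-row=0; cleared 0 line(s) (total 0); column heights now [0 0 1 1 1 1], max=1
Drop 2: S rot1 at col 4 lands with bottom-row=1; cleared 0 line(s) (total 0); column heights now [0 0 1 1 4 3], max=4
Drop 3: Z rot3 at col 0 lands with bottom-row=0; cleared 0 line(s) (total 0); column heights now [2 3 1 1 4 3], max=4
Drop 4: L rot0 at col 1 lands with bottom-row=3; cleared 0 line(s) (total 0); column heights now [2 4 4 5 4 3], max=5
Drop 5: S rot2 at col 3 lands with bottom-row=5; cleared 0 line(s) (total 0); column heights now [2 4 4 6 7 7], max=7
Test piece L rot3 at col 4 (width 2): heights before test = [2 4 4 6 7 7]; fits = False

Answer: no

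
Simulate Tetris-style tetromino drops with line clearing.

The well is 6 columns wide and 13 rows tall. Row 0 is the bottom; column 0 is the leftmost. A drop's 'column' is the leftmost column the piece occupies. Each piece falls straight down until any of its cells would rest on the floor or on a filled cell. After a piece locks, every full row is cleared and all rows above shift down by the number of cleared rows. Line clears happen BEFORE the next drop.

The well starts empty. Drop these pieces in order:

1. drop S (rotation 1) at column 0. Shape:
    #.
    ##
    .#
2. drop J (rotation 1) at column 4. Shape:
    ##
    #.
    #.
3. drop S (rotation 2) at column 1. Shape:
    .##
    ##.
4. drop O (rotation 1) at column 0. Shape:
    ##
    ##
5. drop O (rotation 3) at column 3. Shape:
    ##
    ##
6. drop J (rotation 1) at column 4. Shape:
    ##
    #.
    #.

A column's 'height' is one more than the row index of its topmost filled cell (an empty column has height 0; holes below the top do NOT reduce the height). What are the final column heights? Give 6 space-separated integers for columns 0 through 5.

Drop 1: S rot1 at col 0 lands with bottom-row=0; cleared 0 line(s) (total 0); column heights now [3 2 0 0 0 0], max=3
Drop 2: J rot1 at col 4 lands with bottom-row=0; cleared 0 line(s) (total 0); column heights now [3 2 0 0 3 3], max=3
Drop 3: S rot2 at col 1 lands with bottom-row=2; cleared 0 line(s) (total 0); column heights now [3 3 4 4 3 3], max=4
Drop 4: O rot1 at col 0 lands with bottom-row=3; cleared 0 line(s) (total 0); column heights now [5 5 4 4 3 3], max=5
Drop 5: O rot3 at col 3 lands with bottom-row=4; cleared 0 line(s) (total 0); column heights now [5 5 4 6 6 3], max=6
Drop 6: J rot1 at col 4 lands with bottom-row=6; cleared 0 line(s) (total 0); column heights now [5 5 4 6 9 9], max=9

Answer: 5 5 4 6 9 9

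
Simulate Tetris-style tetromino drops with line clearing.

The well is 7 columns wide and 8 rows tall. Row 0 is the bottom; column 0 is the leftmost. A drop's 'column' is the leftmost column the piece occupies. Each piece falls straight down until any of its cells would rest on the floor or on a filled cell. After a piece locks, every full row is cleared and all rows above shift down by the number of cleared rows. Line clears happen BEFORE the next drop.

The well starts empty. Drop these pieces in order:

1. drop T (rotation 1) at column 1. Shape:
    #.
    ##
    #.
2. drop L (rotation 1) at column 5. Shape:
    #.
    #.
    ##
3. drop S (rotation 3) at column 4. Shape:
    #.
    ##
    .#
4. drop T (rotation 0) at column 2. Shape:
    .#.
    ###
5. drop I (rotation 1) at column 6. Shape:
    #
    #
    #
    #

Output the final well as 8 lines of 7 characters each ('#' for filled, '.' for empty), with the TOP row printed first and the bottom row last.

Drop 1: T rot1 at col 1 lands with bottom-row=0; cleared 0 line(s) (total 0); column heights now [0 3 2 0 0 0 0], max=3
Drop 2: L rot1 at col 5 lands with bottom-row=0; cleared 0 line(s) (total 0); column heights now [0 3 2 0 0 3 1], max=3
Drop 3: S rot3 at col 4 lands with bottom-row=3; cleared 0 line(s) (total 0); column heights now [0 3 2 0 6 5 1], max=6
Drop 4: T rot0 at col 2 lands with bottom-row=6; cleared 0 line(s) (total 0); column heights now [0 3 7 8 7 5 1], max=8
Drop 5: I rot1 at col 6 lands with bottom-row=1; cleared 0 line(s) (total 0); column heights now [0 3 7 8 7 5 5], max=8

Answer: ...#...
..###..
....#..
....###
.....##
.#...##
.##..##
.#...##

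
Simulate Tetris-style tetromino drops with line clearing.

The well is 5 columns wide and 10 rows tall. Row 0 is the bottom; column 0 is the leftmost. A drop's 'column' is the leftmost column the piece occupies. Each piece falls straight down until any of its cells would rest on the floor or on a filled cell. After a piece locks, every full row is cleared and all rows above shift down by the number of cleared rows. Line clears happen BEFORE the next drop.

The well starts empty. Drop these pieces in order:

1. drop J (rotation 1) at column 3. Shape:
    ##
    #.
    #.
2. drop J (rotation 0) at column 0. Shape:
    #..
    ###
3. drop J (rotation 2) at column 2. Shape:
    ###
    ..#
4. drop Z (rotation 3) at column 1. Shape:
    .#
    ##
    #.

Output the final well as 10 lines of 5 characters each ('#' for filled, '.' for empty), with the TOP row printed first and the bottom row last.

Answer: .....
.....
.....
..#..
.##..
.####
....#
...##
#..#.
####.

Derivation:
Drop 1: J rot1 at col 3 lands with bottom-row=0; cleared 0 line(s) (total 0); column heights now [0 0 0 3 3], max=3
Drop 2: J rot0 at col 0 lands with bottom-row=0; cleared 0 line(s) (total 0); column heights now [2 1 1 3 3], max=3
Drop 3: J rot2 at col 2 lands with bottom-row=3; cleared 0 line(s) (total 0); column heights now [2 1 5 5 5], max=5
Drop 4: Z rot3 at col 1 lands with bottom-row=4; cleared 0 line(s) (total 0); column heights now [2 6 7 5 5], max=7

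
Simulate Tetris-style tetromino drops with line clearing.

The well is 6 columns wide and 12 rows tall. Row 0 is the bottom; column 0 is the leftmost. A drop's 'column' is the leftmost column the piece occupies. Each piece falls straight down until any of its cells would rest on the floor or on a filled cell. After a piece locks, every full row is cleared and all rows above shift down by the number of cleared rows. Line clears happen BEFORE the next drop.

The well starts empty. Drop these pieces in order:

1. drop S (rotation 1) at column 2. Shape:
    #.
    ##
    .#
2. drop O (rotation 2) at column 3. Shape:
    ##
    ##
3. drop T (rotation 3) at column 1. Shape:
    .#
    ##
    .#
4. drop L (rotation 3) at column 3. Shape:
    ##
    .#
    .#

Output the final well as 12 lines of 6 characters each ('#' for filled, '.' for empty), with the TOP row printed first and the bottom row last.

Drop 1: S rot1 at col 2 lands with bottom-row=0; cleared 0 line(s) (total 0); column heights now [0 0 3 2 0 0], max=3
Drop 2: O rot2 at col 3 lands with bottom-row=2; cleared 0 line(s) (total 0); column heights now [0 0 3 4 4 0], max=4
Drop 3: T rot3 at col 1 lands with bottom-row=3; cleared 0 line(s) (total 0); column heights now [0 5 6 4 4 0], max=6
Drop 4: L rot3 at col 3 lands with bottom-row=4; cleared 0 line(s) (total 0); column heights now [0 5 6 7 7 0], max=7

Answer: ......
......
......
......
......
...##.
..#.#.
.##.#.
..###.
..###.
..##..
...#..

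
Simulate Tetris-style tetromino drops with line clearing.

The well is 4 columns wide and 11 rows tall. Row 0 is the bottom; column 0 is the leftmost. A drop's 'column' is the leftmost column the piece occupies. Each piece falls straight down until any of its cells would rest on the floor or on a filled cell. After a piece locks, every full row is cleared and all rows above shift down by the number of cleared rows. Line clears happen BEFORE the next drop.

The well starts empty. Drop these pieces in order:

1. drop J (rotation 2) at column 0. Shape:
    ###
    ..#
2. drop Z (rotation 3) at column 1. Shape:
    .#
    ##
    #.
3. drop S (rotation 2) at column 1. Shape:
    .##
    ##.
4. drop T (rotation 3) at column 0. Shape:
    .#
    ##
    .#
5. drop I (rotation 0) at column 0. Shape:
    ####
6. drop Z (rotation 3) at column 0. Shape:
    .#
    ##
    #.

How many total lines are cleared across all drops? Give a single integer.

Drop 1: J rot2 at col 0 lands with bottom-row=0; cleared 0 line(s) (total 0); column heights now [2 2 2 0], max=2
Drop 2: Z rot3 at col 1 lands with bottom-row=2; cleared 0 line(s) (total 0); column heights now [2 4 5 0], max=5
Drop 3: S rot2 at col 1 lands with bottom-row=5; cleared 0 line(s) (total 0); column heights now [2 6 7 7], max=7
Drop 4: T rot3 at col 0 lands with bottom-row=6; cleared 0 line(s) (total 0); column heights now [8 9 7 7], max=9
Drop 5: I rot0 at col 0 lands with bottom-row=9; cleared 1 line(s) (total 1); column heights now [8 9 7 7], max=9
Drop 6: Z rot3 at col 0 lands with bottom-row=8; cleared 0 line(s) (total 1); column heights now [10 11 7 7], max=11

Answer: 1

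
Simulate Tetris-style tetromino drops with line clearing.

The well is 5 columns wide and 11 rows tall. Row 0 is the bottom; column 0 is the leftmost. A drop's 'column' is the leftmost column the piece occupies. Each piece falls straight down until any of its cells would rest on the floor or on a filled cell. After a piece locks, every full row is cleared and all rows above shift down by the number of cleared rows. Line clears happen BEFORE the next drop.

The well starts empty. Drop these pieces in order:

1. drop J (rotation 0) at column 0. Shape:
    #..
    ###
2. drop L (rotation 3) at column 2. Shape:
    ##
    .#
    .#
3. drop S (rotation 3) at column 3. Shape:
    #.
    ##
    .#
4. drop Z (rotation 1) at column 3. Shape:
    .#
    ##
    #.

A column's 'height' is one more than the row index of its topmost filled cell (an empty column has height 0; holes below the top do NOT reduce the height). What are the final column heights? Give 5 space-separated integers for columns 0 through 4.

Drop 1: J rot0 at col 0 lands with bottom-row=0; cleared 0 line(s) (total 0); column heights now [2 1 1 0 0], max=2
Drop 2: L rot3 at col 2 lands with bottom-row=0; cleared 0 line(s) (total 0); column heights now [2 1 3 3 0], max=3
Drop 3: S rot3 at col 3 lands with bottom-row=2; cleared 0 line(s) (total 0); column heights now [2 1 3 5 4], max=5
Drop 4: Z rot1 at col 3 lands with bottom-row=5; cleared 0 line(s) (total 0); column heights now [2 1 3 7 8], max=8

Answer: 2 1 3 7 8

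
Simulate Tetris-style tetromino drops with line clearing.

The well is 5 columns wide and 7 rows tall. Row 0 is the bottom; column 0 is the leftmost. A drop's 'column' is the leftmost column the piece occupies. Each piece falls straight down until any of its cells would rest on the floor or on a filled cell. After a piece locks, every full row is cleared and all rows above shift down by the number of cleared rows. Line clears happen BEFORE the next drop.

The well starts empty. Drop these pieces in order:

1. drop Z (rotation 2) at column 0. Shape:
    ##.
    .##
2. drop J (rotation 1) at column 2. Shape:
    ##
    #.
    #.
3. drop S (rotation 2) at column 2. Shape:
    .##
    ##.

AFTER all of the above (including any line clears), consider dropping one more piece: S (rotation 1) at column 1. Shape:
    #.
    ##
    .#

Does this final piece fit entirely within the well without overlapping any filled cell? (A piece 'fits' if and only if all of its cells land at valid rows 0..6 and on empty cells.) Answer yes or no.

Answer: no

Derivation:
Drop 1: Z rot2 at col 0 lands with bottom-row=0; cleared 0 line(s) (total 0); column heights now [2 2 1 0 0], max=2
Drop 2: J rot1 at col 2 lands with bottom-row=1; cleared 0 line(s) (total 0); column heights now [2 2 4 4 0], max=4
Drop 3: S rot2 at col 2 lands with bottom-row=4; cleared 0 line(s) (total 0); column heights now [2 2 5 6 6], max=6
Test piece S rot1 at col 1 (width 2): heights before test = [2 2 5 6 6]; fits = False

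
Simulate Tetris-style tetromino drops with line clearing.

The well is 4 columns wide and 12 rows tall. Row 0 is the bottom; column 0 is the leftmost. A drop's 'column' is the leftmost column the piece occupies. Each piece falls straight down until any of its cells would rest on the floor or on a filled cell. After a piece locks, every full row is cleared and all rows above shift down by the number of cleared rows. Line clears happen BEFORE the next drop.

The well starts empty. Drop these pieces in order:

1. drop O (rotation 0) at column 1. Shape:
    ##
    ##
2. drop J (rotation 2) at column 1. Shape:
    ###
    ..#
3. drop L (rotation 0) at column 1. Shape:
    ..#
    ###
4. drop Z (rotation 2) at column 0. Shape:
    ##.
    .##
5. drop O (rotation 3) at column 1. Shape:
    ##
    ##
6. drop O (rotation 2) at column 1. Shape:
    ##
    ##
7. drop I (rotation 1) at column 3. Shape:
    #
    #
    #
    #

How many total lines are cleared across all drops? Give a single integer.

Answer: 0

Derivation:
Drop 1: O rot0 at col 1 lands with bottom-row=0; cleared 0 line(s) (total 0); column heights now [0 2 2 0], max=2
Drop 2: J rot2 at col 1 lands with bottom-row=1; cleared 0 line(s) (total 0); column heights now [0 3 3 3], max=3
Drop 3: L rot0 at col 1 lands with bottom-row=3; cleared 0 line(s) (total 0); column heights now [0 4 4 5], max=5
Drop 4: Z rot2 at col 0 lands with bottom-row=4; cleared 0 line(s) (total 0); column heights now [6 6 5 5], max=6
Drop 5: O rot3 at col 1 lands with bottom-row=6; cleared 0 line(s) (total 0); column heights now [6 8 8 5], max=8
Drop 6: O rot2 at col 1 lands with bottom-row=8; cleared 0 line(s) (total 0); column heights now [6 10 10 5], max=10
Drop 7: I rot1 at col 3 lands with bottom-row=5; cleared 0 line(s) (total 0); column heights now [6 10 10 9], max=10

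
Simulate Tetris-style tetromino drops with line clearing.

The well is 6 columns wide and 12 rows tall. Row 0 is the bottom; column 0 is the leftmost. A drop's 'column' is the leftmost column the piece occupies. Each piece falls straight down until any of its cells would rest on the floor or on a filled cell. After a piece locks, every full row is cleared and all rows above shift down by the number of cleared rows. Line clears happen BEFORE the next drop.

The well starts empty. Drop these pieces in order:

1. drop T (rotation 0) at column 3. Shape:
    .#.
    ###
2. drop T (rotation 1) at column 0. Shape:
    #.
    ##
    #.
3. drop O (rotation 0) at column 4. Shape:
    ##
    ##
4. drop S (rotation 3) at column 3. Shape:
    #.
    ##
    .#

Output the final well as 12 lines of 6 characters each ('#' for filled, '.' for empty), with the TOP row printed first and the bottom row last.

Answer: ......
......
......
......
......
...#..
...##.
....#.
....##
#...##
##..#.
#..###

Derivation:
Drop 1: T rot0 at col 3 lands with bottom-row=0; cleared 0 line(s) (total 0); column heights now [0 0 0 1 2 1], max=2
Drop 2: T rot1 at col 0 lands with bottom-row=0; cleared 0 line(s) (total 0); column heights now [3 2 0 1 2 1], max=3
Drop 3: O rot0 at col 4 lands with bottom-row=2; cleared 0 line(s) (total 0); column heights now [3 2 0 1 4 4], max=4
Drop 4: S rot3 at col 3 lands with bottom-row=4; cleared 0 line(s) (total 0); column heights now [3 2 0 7 6 4], max=7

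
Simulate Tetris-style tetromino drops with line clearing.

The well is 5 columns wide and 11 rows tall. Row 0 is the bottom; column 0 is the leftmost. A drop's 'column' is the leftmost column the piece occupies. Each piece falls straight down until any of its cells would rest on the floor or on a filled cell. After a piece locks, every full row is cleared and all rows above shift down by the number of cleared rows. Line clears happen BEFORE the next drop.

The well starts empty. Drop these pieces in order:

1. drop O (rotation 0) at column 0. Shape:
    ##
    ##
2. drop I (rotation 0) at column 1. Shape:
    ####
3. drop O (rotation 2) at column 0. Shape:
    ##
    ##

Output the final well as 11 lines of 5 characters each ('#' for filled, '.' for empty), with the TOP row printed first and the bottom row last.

Drop 1: O rot0 at col 0 lands with bottom-row=0; cleared 0 line(s) (total 0); column heights now [2 2 0 0 0], max=2
Drop 2: I rot0 at col 1 lands with bottom-row=2; cleared 0 line(s) (total 0); column heights now [2 3 3 3 3], max=3
Drop 3: O rot2 at col 0 lands with bottom-row=3; cleared 0 line(s) (total 0); column heights now [5 5 3 3 3], max=5

Answer: .....
.....
.....
.....
.....
.....
##...
##...
.####
##...
##...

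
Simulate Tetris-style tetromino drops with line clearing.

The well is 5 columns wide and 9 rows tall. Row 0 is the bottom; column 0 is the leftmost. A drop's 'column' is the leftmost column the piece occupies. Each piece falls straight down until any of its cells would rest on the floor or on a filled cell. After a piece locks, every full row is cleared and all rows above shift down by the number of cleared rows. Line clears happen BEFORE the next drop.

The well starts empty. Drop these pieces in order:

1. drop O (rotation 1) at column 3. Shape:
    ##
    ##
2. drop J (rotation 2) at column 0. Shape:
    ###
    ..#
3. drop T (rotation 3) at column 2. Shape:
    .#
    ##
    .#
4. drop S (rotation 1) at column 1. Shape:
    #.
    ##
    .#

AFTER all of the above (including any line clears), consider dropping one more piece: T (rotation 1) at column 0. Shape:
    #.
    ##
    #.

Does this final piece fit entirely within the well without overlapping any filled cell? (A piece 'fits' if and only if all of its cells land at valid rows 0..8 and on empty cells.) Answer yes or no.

Answer: yes

Derivation:
Drop 1: O rot1 at col 3 lands with bottom-row=0; cleared 0 line(s) (total 0); column heights now [0 0 0 2 2], max=2
Drop 2: J rot2 at col 0 lands with bottom-row=0; cleared 1 line(s) (total 1); column heights now [0 0 1 1 1], max=1
Drop 3: T rot3 at col 2 lands with bottom-row=1; cleared 0 line(s) (total 1); column heights now [0 0 3 4 1], max=4
Drop 4: S rot1 at col 1 lands with bottom-row=3; cleared 0 line(s) (total 1); column heights now [0 6 5 4 1], max=6
Test piece T rot1 at col 0 (width 2): heights before test = [0 6 5 4 1]; fits = True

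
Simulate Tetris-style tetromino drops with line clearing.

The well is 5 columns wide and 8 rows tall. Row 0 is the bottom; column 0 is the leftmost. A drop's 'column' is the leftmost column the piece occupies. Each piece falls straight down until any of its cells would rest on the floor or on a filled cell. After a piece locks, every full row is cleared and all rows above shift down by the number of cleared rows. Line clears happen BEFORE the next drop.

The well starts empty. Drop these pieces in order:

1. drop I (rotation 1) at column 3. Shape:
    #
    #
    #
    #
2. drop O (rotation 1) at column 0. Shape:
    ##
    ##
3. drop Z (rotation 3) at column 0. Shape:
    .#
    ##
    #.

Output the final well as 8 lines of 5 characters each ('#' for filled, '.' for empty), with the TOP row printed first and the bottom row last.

Answer: .....
.....
.....
.#...
##.#.
#..#.
##.#.
##.#.

Derivation:
Drop 1: I rot1 at col 3 lands with bottom-row=0; cleared 0 line(s) (total 0); column heights now [0 0 0 4 0], max=4
Drop 2: O rot1 at col 0 lands with bottom-row=0; cleared 0 line(s) (total 0); column heights now [2 2 0 4 0], max=4
Drop 3: Z rot3 at col 0 lands with bottom-row=2; cleared 0 line(s) (total 0); column heights now [4 5 0 4 0], max=5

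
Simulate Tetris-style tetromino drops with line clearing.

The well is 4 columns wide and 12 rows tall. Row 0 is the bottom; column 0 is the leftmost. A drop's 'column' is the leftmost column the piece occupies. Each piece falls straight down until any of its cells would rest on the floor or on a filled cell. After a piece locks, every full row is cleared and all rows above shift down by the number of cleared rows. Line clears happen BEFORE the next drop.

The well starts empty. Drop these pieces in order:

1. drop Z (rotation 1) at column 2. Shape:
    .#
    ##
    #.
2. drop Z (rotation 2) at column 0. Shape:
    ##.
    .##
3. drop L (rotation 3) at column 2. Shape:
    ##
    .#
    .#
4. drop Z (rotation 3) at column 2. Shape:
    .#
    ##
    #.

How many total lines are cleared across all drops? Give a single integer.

Answer: 0

Derivation:
Drop 1: Z rot1 at col 2 lands with bottom-row=0; cleared 0 line(s) (total 0); column heights now [0 0 2 3], max=3
Drop 2: Z rot2 at col 0 lands with bottom-row=2; cleared 0 line(s) (total 0); column heights now [4 4 3 3], max=4
Drop 3: L rot3 at col 2 lands with bottom-row=3; cleared 0 line(s) (total 0); column heights now [4 4 6 6], max=6
Drop 4: Z rot3 at col 2 lands with bottom-row=6; cleared 0 line(s) (total 0); column heights now [4 4 8 9], max=9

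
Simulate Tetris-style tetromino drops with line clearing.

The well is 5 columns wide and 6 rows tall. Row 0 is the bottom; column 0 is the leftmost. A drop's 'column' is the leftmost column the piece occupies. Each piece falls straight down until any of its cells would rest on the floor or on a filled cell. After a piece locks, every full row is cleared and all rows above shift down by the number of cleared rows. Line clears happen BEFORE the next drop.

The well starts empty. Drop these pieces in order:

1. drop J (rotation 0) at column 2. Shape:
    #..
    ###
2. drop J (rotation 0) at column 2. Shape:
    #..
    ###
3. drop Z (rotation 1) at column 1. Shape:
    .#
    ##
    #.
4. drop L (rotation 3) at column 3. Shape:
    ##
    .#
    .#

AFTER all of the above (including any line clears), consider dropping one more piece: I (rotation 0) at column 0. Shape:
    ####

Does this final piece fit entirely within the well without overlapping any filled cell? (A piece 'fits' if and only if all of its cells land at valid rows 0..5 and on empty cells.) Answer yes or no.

Drop 1: J rot0 at col 2 lands with bottom-row=0; cleared 0 line(s) (total 0); column heights now [0 0 2 1 1], max=2
Drop 2: J rot0 at col 2 lands with bottom-row=2; cleared 0 line(s) (total 0); column heights now [0 0 4 3 3], max=4
Drop 3: Z rot1 at col 1 lands with bottom-row=3; cleared 0 line(s) (total 0); column heights now [0 5 6 3 3], max=6
Drop 4: L rot3 at col 3 lands with bottom-row=3; cleared 0 line(s) (total 0); column heights now [0 5 6 6 6], max=6
Test piece I rot0 at col 0 (width 4): heights before test = [0 5 6 6 6]; fits = False

Answer: no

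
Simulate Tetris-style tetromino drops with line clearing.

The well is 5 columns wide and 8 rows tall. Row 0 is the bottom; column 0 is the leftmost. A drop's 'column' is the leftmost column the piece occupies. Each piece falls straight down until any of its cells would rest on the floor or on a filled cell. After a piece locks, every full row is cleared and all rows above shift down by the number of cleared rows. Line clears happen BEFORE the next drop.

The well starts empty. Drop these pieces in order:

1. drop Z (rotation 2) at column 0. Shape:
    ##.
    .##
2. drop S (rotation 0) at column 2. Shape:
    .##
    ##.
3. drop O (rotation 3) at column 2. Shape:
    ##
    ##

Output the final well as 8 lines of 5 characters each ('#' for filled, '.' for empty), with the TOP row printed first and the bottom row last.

Drop 1: Z rot2 at col 0 lands with bottom-row=0; cleared 0 line(s) (total 0); column heights now [2 2 1 0 0], max=2
Drop 2: S rot0 at col 2 lands with bottom-row=1; cleared 0 line(s) (total 0); column heights now [2 2 2 3 3], max=3
Drop 3: O rot3 at col 2 lands with bottom-row=3; cleared 0 line(s) (total 0); column heights now [2 2 5 5 3], max=5

Answer: .....
.....
.....
..##.
..##.
...##
####.
.##..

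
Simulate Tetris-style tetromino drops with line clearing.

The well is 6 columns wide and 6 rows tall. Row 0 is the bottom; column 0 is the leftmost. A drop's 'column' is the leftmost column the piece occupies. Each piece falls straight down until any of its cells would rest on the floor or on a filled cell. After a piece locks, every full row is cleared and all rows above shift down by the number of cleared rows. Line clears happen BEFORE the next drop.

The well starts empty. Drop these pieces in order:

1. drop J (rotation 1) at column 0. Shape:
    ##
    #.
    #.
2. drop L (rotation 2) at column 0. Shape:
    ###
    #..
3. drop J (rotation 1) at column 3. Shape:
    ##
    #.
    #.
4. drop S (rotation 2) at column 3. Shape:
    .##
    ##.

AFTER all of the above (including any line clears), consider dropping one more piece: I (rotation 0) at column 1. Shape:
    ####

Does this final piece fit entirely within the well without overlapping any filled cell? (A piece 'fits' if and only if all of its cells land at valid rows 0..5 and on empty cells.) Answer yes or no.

Drop 1: J rot1 at col 0 lands with bottom-row=0; cleared 0 line(s) (total 0); column heights now [3 3 0 0 0 0], max=3
Drop 2: L rot2 at col 0 lands with bottom-row=3; cleared 0 line(s) (total 0); column heights now [5 5 5 0 0 0], max=5
Drop 3: J rot1 at col 3 lands with bottom-row=0; cleared 0 line(s) (total 0); column heights now [5 5 5 3 3 0], max=5
Drop 4: S rot2 at col 3 lands with bottom-row=3; cleared 0 line(s) (total 0); column heights now [5 5 5 4 5 5], max=5
Test piece I rot0 at col 1 (width 4): heights before test = [5 5 5 4 5 5]; fits = True

Answer: yes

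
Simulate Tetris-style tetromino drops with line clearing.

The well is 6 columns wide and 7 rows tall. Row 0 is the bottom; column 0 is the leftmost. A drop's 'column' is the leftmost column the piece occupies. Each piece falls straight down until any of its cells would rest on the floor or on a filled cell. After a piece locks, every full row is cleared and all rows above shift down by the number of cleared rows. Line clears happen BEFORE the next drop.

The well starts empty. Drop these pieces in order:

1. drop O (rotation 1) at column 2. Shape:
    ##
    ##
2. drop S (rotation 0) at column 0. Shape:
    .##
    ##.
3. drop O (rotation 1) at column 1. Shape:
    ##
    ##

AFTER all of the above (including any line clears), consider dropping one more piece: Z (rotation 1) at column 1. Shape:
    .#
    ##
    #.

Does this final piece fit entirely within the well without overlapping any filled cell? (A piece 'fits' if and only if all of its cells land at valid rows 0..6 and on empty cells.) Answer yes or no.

Answer: no

Derivation:
Drop 1: O rot1 at col 2 lands with bottom-row=0; cleared 0 line(s) (total 0); column heights now [0 0 2 2 0 0], max=2
Drop 2: S rot0 at col 0 lands with bottom-row=1; cleared 0 line(s) (total 0); column heights now [2 3 3 2 0 0], max=3
Drop 3: O rot1 at col 1 lands with bottom-row=3; cleared 0 line(s) (total 0); column heights now [2 5 5 2 0 0], max=5
Test piece Z rot1 at col 1 (width 2): heights before test = [2 5 5 2 0 0]; fits = False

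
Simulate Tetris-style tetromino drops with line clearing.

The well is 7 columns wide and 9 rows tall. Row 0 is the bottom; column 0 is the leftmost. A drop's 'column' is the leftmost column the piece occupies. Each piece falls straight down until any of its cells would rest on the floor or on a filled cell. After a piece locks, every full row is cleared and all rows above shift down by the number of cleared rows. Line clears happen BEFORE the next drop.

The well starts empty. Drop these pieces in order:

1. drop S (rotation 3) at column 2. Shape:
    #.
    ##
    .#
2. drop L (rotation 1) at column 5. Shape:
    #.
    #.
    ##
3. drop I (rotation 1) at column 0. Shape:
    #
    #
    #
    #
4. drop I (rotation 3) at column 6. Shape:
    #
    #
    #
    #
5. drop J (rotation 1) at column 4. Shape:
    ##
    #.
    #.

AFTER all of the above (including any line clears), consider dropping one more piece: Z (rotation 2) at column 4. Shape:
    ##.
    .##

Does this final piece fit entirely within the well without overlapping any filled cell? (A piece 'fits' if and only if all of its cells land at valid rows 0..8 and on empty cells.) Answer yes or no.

Drop 1: S rot3 at col 2 lands with bottom-row=0; cleared 0 line(s) (total 0); column heights now [0 0 3 2 0 0 0], max=3
Drop 2: L rot1 at col 5 lands with bottom-row=0; cleared 0 line(s) (total 0); column heights now [0 0 3 2 0 3 1], max=3
Drop 3: I rot1 at col 0 lands with bottom-row=0; cleared 0 line(s) (total 0); column heights now [4 0 3 2 0 3 1], max=4
Drop 4: I rot3 at col 6 lands with bottom-row=1; cleared 0 line(s) (total 0); column heights now [4 0 3 2 0 3 5], max=5
Drop 5: J rot1 at col 4 lands with bottom-row=1; cleared 0 line(s) (total 0); column heights now [4 0 3 2 4 4 5], max=5
Test piece Z rot2 at col 4 (width 3): heights before test = [4 0 3 2 4 4 5]; fits = True

Answer: yes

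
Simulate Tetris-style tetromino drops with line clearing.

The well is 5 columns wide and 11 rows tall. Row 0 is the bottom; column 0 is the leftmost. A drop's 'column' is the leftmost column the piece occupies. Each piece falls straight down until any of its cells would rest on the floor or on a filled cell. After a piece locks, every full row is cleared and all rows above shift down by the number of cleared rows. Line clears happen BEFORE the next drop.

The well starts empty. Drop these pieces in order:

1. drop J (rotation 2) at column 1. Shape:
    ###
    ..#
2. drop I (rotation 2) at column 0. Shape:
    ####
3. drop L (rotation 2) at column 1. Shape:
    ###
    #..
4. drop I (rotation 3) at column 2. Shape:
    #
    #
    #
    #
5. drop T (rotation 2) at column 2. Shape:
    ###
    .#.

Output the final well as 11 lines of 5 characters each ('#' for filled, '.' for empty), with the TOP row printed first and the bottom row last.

Answer: .....
..###
..##.
..#..
..#..
..#..
.###.
.#...
####.
.###.
...#.

Derivation:
Drop 1: J rot2 at col 1 lands with bottom-row=0; cleared 0 line(s) (total 0); column heights now [0 2 2 2 0], max=2
Drop 2: I rot2 at col 0 lands with bottom-row=2; cleared 0 line(s) (total 0); column heights now [3 3 3 3 0], max=3
Drop 3: L rot2 at col 1 lands with bottom-row=3; cleared 0 line(s) (total 0); column heights now [3 5 5 5 0], max=5
Drop 4: I rot3 at col 2 lands with bottom-row=5; cleared 0 line(s) (total 0); column heights now [3 5 9 5 0], max=9
Drop 5: T rot2 at col 2 lands with bottom-row=8; cleared 0 line(s) (total 0); column heights now [3 5 10 10 10], max=10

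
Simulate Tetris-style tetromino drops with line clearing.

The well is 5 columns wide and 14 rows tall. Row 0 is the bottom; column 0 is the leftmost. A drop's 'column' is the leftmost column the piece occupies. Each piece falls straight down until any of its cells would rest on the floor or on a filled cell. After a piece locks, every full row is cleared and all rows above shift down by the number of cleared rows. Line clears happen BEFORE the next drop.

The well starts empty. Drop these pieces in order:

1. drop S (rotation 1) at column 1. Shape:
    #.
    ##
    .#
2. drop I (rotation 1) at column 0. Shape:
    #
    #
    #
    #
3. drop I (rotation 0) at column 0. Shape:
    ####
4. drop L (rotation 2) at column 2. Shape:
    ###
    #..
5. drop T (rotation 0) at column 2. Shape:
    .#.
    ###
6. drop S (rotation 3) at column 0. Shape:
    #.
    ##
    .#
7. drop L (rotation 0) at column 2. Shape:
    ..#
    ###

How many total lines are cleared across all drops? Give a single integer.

Answer: 1

Derivation:
Drop 1: S rot1 at col 1 lands with bottom-row=0; cleared 0 line(s) (total 0); column heights now [0 3 2 0 0], max=3
Drop 2: I rot1 at col 0 lands with bottom-row=0; cleared 0 line(s) (total 0); column heights now [4 3 2 0 0], max=4
Drop 3: I rot0 at col 0 lands with bottom-row=4; cleared 0 line(s) (total 0); column heights now [5 5 5 5 0], max=5
Drop 4: L rot2 at col 2 lands with bottom-row=5; cleared 0 line(s) (total 0); column heights now [5 5 7 7 7], max=7
Drop 5: T rot0 at col 2 lands with bottom-row=7; cleared 0 line(s) (total 0); column heights now [5 5 8 9 8], max=9
Drop 6: S rot3 at col 0 lands with bottom-row=5; cleared 1 line(s) (total 1); column heights now [7 6 7 8 7], max=8
Drop 7: L rot0 at col 2 lands with bottom-row=8; cleared 0 line(s) (total 1); column heights now [7 6 9 9 10], max=10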